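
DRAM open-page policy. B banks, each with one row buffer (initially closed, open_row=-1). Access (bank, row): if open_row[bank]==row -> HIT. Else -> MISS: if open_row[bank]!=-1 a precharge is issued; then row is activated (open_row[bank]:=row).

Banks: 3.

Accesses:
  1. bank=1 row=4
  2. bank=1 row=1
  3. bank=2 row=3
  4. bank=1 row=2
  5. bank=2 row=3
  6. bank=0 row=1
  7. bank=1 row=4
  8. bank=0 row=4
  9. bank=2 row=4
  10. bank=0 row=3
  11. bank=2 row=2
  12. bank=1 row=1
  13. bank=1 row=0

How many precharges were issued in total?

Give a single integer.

Answer: 9

Derivation:
Acc 1: bank1 row4 -> MISS (open row4); precharges=0
Acc 2: bank1 row1 -> MISS (open row1); precharges=1
Acc 3: bank2 row3 -> MISS (open row3); precharges=1
Acc 4: bank1 row2 -> MISS (open row2); precharges=2
Acc 5: bank2 row3 -> HIT
Acc 6: bank0 row1 -> MISS (open row1); precharges=2
Acc 7: bank1 row4 -> MISS (open row4); precharges=3
Acc 8: bank0 row4 -> MISS (open row4); precharges=4
Acc 9: bank2 row4 -> MISS (open row4); precharges=5
Acc 10: bank0 row3 -> MISS (open row3); precharges=6
Acc 11: bank2 row2 -> MISS (open row2); precharges=7
Acc 12: bank1 row1 -> MISS (open row1); precharges=8
Acc 13: bank1 row0 -> MISS (open row0); precharges=9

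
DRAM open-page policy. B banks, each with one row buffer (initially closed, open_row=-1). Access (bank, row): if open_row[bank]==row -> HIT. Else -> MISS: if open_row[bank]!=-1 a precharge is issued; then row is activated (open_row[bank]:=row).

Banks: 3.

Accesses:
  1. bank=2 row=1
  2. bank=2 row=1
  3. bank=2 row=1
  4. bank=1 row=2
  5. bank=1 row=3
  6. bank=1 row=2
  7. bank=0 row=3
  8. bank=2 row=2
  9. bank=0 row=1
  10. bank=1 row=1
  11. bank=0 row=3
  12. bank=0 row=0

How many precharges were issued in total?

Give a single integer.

Answer: 7

Derivation:
Acc 1: bank2 row1 -> MISS (open row1); precharges=0
Acc 2: bank2 row1 -> HIT
Acc 3: bank2 row1 -> HIT
Acc 4: bank1 row2 -> MISS (open row2); precharges=0
Acc 5: bank1 row3 -> MISS (open row3); precharges=1
Acc 6: bank1 row2 -> MISS (open row2); precharges=2
Acc 7: bank0 row3 -> MISS (open row3); precharges=2
Acc 8: bank2 row2 -> MISS (open row2); precharges=3
Acc 9: bank0 row1 -> MISS (open row1); precharges=4
Acc 10: bank1 row1 -> MISS (open row1); precharges=5
Acc 11: bank0 row3 -> MISS (open row3); precharges=6
Acc 12: bank0 row0 -> MISS (open row0); precharges=7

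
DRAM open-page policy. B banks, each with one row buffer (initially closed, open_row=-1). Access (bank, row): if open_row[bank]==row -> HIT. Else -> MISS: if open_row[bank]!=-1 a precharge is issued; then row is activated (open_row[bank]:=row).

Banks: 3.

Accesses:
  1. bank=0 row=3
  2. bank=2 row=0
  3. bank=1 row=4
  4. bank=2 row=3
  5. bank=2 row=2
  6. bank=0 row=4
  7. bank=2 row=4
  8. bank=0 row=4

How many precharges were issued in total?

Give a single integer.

Answer: 4

Derivation:
Acc 1: bank0 row3 -> MISS (open row3); precharges=0
Acc 2: bank2 row0 -> MISS (open row0); precharges=0
Acc 3: bank1 row4 -> MISS (open row4); precharges=0
Acc 4: bank2 row3 -> MISS (open row3); precharges=1
Acc 5: bank2 row2 -> MISS (open row2); precharges=2
Acc 6: bank0 row4 -> MISS (open row4); precharges=3
Acc 7: bank2 row4 -> MISS (open row4); precharges=4
Acc 8: bank0 row4 -> HIT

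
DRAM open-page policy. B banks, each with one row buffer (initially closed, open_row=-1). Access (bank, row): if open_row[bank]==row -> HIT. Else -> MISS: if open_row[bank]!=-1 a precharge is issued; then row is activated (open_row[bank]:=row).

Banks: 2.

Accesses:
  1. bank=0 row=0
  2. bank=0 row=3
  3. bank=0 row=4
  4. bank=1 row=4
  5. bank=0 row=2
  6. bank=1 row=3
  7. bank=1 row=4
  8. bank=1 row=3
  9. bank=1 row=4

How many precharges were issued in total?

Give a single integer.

Acc 1: bank0 row0 -> MISS (open row0); precharges=0
Acc 2: bank0 row3 -> MISS (open row3); precharges=1
Acc 3: bank0 row4 -> MISS (open row4); precharges=2
Acc 4: bank1 row4 -> MISS (open row4); precharges=2
Acc 5: bank0 row2 -> MISS (open row2); precharges=3
Acc 6: bank1 row3 -> MISS (open row3); precharges=4
Acc 7: bank1 row4 -> MISS (open row4); precharges=5
Acc 8: bank1 row3 -> MISS (open row3); precharges=6
Acc 9: bank1 row4 -> MISS (open row4); precharges=7

Answer: 7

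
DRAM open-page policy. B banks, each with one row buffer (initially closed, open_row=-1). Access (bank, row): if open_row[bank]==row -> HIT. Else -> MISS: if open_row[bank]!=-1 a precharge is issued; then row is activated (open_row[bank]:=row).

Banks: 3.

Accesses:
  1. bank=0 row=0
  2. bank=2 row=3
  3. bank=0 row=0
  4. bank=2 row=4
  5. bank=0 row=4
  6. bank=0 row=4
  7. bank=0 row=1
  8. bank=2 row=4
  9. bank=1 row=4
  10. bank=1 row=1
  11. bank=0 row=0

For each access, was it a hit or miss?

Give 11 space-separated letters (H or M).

Acc 1: bank0 row0 -> MISS (open row0); precharges=0
Acc 2: bank2 row3 -> MISS (open row3); precharges=0
Acc 3: bank0 row0 -> HIT
Acc 4: bank2 row4 -> MISS (open row4); precharges=1
Acc 5: bank0 row4 -> MISS (open row4); precharges=2
Acc 6: bank0 row4 -> HIT
Acc 7: bank0 row1 -> MISS (open row1); precharges=3
Acc 8: bank2 row4 -> HIT
Acc 9: bank1 row4 -> MISS (open row4); precharges=3
Acc 10: bank1 row1 -> MISS (open row1); precharges=4
Acc 11: bank0 row0 -> MISS (open row0); precharges=5

Answer: M M H M M H M H M M M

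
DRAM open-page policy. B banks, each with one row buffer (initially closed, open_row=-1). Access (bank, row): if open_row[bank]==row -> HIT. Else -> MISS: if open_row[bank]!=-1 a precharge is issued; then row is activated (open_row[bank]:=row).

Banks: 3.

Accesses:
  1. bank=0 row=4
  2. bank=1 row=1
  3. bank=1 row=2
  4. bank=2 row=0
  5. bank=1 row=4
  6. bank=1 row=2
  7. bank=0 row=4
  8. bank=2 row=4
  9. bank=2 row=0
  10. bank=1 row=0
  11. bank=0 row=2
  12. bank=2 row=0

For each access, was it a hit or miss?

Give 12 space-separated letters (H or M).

Acc 1: bank0 row4 -> MISS (open row4); precharges=0
Acc 2: bank1 row1 -> MISS (open row1); precharges=0
Acc 3: bank1 row2 -> MISS (open row2); precharges=1
Acc 4: bank2 row0 -> MISS (open row0); precharges=1
Acc 5: bank1 row4 -> MISS (open row4); precharges=2
Acc 6: bank1 row2 -> MISS (open row2); precharges=3
Acc 7: bank0 row4 -> HIT
Acc 8: bank2 row4 -> MISS (open row4); precharges=4
Acc 9: bank2 row0 -> MISS (open row0); precharges=5
Acc 10: bank1 row0 -> MISS (open row0); precharges=6
Acc 11: bank0 row2 -> MISS (open row2); precharges=7
Acc 12: bank2 row0 -> HIT

Answer: M M M M M M H M M M M H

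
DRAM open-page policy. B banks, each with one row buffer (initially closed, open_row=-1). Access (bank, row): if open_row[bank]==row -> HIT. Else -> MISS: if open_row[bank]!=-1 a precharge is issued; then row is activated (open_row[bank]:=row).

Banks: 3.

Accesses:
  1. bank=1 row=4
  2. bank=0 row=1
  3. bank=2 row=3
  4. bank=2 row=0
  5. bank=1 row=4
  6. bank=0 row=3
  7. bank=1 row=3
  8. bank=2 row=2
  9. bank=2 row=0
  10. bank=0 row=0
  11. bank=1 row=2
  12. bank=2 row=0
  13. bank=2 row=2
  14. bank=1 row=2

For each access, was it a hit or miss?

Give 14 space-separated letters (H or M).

Answer: M M M M H M M M M M M H M H

Derivation:
Acc 1: bank1 row4 -> MISS (open row4); precharges=0
Acc 2: bank0 row1 -> MISS (open row1); precharges=0
Acc 3: bank2 row3 -> MISS (open row3); precharges=0
Acc 4: bank2 row0 -> MISS (open row0); precharges=1
Acc 5: bank1 row4 -> HIT
Acc 6: bank0 row3 -> MISS (open row3); precharges=2
Acc 7: bank1 row3 -> MISS (open row3); precharges=3
Acc 8: bank2 row2 -> MISS (open row2); precharges=4
Acc 9: bank2 row0 -> MISS (open row0); precharges=5
Acc 10: bank0 row0 -> MISS (open row0); precharges=6
Acc 11: bank1 row2 -> MISS (open row2); precharges=7
Acc 12: bank2 row0 -> HIT
Acc 13: bank2 row2 -> MISS (open row2); precharges=8
Acc 14: bank1 row2 -> HIT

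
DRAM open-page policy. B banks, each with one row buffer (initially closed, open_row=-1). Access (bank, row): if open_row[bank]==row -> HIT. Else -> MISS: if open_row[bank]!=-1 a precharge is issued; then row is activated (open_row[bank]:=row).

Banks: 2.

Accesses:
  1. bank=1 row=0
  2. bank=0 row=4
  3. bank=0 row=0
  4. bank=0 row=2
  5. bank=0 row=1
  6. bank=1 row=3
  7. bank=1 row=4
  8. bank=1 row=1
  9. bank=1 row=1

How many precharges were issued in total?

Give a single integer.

Acc 1: bank1 row0 -> MISS (open row0); precharges=0
Acc 2: bank0 row4 -> MISS (open row4); precharges=0
Acc 3: bank0 row0 -> MISS (open row0); precharges=1
Acc 4: bank0 row2 -> MISS (open row2); precharges=2
Acc 5: bank0 row1 -> MISS (open row1); precharges=3
Acc 6: bank1 row3 -> MISS (open row3); precharges=4
Acc 7: bank1 row4 -> MISS (open row4); precharges=5
Acc 8: bank1 row1 -> MISS (open row1); precharges=6
Acc 9: bank1 row1 -> HIT

Answer: 6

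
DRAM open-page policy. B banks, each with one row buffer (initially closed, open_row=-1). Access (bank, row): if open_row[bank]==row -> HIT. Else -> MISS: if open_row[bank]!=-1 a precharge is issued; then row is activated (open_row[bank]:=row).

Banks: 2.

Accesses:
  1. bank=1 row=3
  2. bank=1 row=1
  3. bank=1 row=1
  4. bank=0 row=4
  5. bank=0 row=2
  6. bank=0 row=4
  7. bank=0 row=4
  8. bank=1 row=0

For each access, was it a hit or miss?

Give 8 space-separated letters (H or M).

Acc 1: bank1 row3 -> MISS (open row3); precharges=0
Acc 2: bank1 row1 -> MISS (open row1); precharges=1
Acc 3: bank1 row1 -> HIT
Acc 4: bank0 row4 -> MISS (open row4); precharges=1
Acc 5: bank0 row2 -> MISS (open row2); precharges=2
Acc 6: bank0 row4 -> MISS (open row4); precharges=3
Acc 7: bank0 row4 -> HIT
Acc 8: bank1 row0 -> MISS (open row0); precharges=4

Answer: M M H M M M H M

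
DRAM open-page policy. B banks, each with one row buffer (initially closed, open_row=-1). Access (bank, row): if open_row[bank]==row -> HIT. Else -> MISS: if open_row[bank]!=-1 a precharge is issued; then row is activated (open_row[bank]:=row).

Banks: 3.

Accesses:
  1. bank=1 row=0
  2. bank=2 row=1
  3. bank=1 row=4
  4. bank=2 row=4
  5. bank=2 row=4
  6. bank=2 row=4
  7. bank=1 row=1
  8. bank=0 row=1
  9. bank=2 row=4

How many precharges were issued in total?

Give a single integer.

Answer: 3

Derivation:
Acc 1: bank1 row0 -> MISS (open row0); precharges=0
Acc 2: bank2 row1 -> MISS (open row1); precharges=0
Acc 3: bank1 row4 -> MISS (open row4); precharges=1
Acc 4: bank2 row4 -> MISS (open row4); precharges=2
Acc 5: bank2 row4 -> HIT
Acc 6: bank2 row4 -> HIT
Acc 7: bank1 row1 -> MISS (open row1); precharges=3
Acc 8: bank0 row1 -> MISS (open row1); precharges=3
Acc 9: bank2 row4 -> HIT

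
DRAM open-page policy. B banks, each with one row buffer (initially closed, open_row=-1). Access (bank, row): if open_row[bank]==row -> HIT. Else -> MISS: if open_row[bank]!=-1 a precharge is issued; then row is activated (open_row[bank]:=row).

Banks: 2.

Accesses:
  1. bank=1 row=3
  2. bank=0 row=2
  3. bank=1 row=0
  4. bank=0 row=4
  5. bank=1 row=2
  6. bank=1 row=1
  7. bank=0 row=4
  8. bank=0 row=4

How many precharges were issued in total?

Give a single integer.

Acc 1: bank1 row3 -> MISS (open row3); precharges=0
Acc 2: bank0 row2 -> MISS (open row2); precharges=0
Acc 3: bank1 row0 -> MISS (open row0); precharges=1
Acc 4: bank0 row4 -> MISS (open row4); precharges=2
Acc 5: bank1 row2 -> MISS (open row2); precharges=3
Acc 6: bank1 row1 -> MISS (open row1); precharges=4
Acc 7: bank0 row4 -> HIT
Acc 8: bank0 row4 -> HIT

Answer: 4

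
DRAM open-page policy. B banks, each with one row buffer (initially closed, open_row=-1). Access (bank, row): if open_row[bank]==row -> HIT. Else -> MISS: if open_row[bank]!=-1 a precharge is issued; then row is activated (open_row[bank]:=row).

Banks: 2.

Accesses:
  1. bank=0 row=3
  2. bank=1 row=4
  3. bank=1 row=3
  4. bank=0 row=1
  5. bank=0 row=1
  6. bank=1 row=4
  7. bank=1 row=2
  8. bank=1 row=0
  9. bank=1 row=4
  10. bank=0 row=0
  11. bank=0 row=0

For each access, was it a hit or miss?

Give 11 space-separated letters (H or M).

Answer: M M M M H M M M M M H

Derivation:
Acc 1: bank0 row3 -> MISS (open row3); precharges=0
Acc 2: bank1 row4 -> MISS (open row4); precharges=0
Acc 3: bank1 row3 -> MISS (open row3); precharges=1
Acc 4: bank0 row1 -> MISS (open row1); precharges=2
Acc 5: bank0 row1 -> HIT
Acc 6: bank1 row4 -> MISS (open row4); precharges=3
Acc 7: bank1 row2 -> MISS (open row2); precharges=4
Acc 8: bank1 row0 -> MISS (open row0); precharges=5
Acc 9: bank1 row4 -> MISS (open row4); precharges=6
Acc 10: bank0 row0 -> MISS (open row0); precharges=7
Acc 11: bank0 row0 -> HIT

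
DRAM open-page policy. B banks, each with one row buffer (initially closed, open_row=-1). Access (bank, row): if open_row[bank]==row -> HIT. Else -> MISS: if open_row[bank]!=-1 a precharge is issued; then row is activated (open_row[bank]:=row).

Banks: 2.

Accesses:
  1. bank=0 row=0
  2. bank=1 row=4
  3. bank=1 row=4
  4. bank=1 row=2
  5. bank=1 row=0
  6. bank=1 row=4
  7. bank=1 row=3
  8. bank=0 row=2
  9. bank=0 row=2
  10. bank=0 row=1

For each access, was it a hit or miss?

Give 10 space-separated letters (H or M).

Acc 1: bank0 row0 -> MISS (open row0); precharges=0
Acc 2: bank1 row4 -> MISS (open row4); precharges=0
Acc 3: bank1 row4 -> HIT
Acc 4: bank1 row2 -> MISS (open row2); precharges=1
Acc 5: bank1 row0 -> MISS (open row0); precharges=2
Acc 6: bank1 row4 -> MISS (open row4); precharges=3
Acc 7: bank1 row3 -> MISS (open row3); precharges=4
Acc 8: bank0 row2 -> MISS (open row2); precharges=5
Acc 9: bank0 row2 -> HIT
Acc 10: bank0 row1 -> MISS (open row1); precharges=6

Answer: M M H M M M M M H M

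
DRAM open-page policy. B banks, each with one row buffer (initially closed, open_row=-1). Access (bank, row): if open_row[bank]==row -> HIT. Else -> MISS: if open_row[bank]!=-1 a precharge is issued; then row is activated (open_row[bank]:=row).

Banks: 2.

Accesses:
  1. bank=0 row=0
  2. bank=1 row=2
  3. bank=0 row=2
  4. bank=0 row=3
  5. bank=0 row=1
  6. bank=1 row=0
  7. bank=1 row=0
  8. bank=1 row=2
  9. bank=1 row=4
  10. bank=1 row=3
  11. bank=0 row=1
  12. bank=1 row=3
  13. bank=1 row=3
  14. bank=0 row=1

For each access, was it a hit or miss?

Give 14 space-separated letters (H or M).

Acc 1: bank0 row0 -> MISS (open row0); precharges=0
Acc 2: bank1 row2 -> MISS (open row2); precharges=0
Acc 3: bank0 row2 -> MISS (open row2); precharges=1
Acc 4: bank0 row3 -> MISS (open row3); precharges=2
Acc 5: bank0 row1 -> MISS (open row1); precharges=3
Acc 6: bank1 row0 -> MISS (open row0); precharges=4
Acc 7: bank1 row0 -> HIT
Acc 8: bank1 row2 -> MISS (open row2); precharges=5
Acc 9: bank1 row4 -> MISS (open row4); precharges=6
Acc 10: bank1 row3 -> MISS (open row3); precharges=7
Acc 11: bank0 row1 -> HIT
Acc 12: bank1 row3 -> HIT
Acc 13: bank1 row3 -> HIT
Acc 14: bank0 row1 -> HIT

Answer: M M M M M M H M M M H H H H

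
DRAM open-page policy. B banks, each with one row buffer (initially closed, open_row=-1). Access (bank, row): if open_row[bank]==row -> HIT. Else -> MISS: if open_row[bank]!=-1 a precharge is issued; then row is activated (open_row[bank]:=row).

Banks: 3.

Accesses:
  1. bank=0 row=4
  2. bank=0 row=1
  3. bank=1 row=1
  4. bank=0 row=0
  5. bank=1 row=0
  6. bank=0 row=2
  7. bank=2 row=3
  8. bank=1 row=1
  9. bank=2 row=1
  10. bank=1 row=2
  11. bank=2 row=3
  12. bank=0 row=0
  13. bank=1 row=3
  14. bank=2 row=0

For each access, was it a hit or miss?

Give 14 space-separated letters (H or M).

Acc 1: bank0 row4 -> MISS (open row4); precharges=0
Acc 2: bank0 row1 -> MISS (open row1); precharges=1
Acc 3: bank1 row1 -> MISS (open row1); precharges=1
Acc 4: bank0 row0 -> MISS (open row0); precharges=2
Acc 5: bank1 row0 -> MISS (open row0); precharges=3
Acc 6: bank0 row2 -> MISS (open row2); precharges=4
Acc 7: bank2 row3 -> MISS (open row3); precharges=4
Acc 8: bank1 row1 -> MISS (open row1); precharges=5
Acc 9: bank2 row1 -> MISS (open row1); precharges=6
Acc 10: bank1 row2 -> MISS (open row2); precharges=7
Acc 11: bank2 row3 -> MISS (open row3); precharges=8
Acc 12: bank0 row0 -> MISS (open row0); precharges=9
Acc 13: bank1 row3 -> MISS (open row3); precharges=10
Acc 14: bank2 row0 -> MISS (open row0); precharges=11

Answer: M M M M M M M M M M M M M M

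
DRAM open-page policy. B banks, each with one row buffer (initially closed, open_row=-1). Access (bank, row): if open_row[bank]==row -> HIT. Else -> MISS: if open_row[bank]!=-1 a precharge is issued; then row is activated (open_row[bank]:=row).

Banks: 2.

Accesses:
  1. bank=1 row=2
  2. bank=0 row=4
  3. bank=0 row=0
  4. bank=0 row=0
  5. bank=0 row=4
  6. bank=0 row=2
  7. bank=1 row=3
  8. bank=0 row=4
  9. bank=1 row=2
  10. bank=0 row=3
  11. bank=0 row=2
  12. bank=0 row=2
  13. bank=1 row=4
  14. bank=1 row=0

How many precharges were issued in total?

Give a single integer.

Acc 1: bank1 row2 -> MISS (open row2); precharges=0
Acc 2: bank0 row4 -> MISS (open row4); precharges=0
Acc 3: bank0 row0 -> MISS (open row0); precharges=1
Acc 4: bank0 row0 -> HIT
Acc 5: bank0 row4 -> MISS (open row4); precharges=2
Acc 6: bank0 row2 -> MISS (open row2); precharges=3
Acc 7: bank1 row3 -> MISS (open row3); precharges=4
Acc 8: bank0 row4 -> MISS (open row4); precharges=5
Acc 9: bank1 row2 -> MISS (open row2); precharges=6
Acc 10: bank0 row3 -> MISS (open row3); precharges=7
Acc 11: bank0 row2 -> MISS (open row2); precharges=8
Acc 12: bank0 row2 -> HIT
Acc 13: bank1 row4 -> MISS (open row4); precharges=9
Acc 14: bank1 row0 -> MISS (open row0); precharges=10

Answer: 10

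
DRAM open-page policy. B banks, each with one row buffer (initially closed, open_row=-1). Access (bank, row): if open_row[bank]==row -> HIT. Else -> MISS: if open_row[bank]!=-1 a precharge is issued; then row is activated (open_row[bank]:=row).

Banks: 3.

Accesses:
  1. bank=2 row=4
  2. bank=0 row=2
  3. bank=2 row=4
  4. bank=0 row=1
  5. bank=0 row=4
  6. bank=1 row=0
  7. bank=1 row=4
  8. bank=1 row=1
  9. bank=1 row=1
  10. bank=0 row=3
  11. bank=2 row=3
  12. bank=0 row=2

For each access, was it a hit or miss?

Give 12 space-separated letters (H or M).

Answer: M M H M M M M M H M M M

Derivation:
Acc 1: bank2 row4 -> MISS (open row4); precharges=0
Acc 2: bank0 row2 -> MISS (open row2); precharges=0
Acc 3: bank2 row4 -> HIT
Acc 4: bank0 row1 -> MISS (open row1); precharges=1
Acc 5: bank0 row4 -> MISS (open row4); precharges=2
Acc 6: bank1 row0 -> MISS (open row0); precharges=2
Acc 7: bank1 row4 -> MISS (open row4); precharges=3
Acc 8: bank1 row1 -> MISS (open row1); precharges=4
Acc 9: bank1 row1 -> HIT
Acc 10: bank0 row3 -> MISS (open row3); precharges=5
Acc 11: bank2 row3 -> MISS (open row3); precharges=6
Acc 12: bank0 row2 -> MISS (open row2); precharges=7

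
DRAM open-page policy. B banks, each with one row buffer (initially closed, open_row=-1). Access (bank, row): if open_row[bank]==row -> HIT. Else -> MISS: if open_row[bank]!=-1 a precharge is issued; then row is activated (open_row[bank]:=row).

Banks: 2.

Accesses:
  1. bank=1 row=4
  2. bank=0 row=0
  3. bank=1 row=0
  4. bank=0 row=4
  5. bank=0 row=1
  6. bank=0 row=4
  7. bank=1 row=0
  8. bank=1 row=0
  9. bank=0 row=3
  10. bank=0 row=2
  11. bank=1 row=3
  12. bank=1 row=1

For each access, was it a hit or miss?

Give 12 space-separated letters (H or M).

Acc 1: bank1 row4 -> MISS (open row4); precharges=0
Acc 2: bank0 row0 -> MISS (open row0); precharges=0
Acc 3: bank1 row0 -> MISS (open row0); precharges=1
Acc 4: bank0 row4 -> MISS (open row4); precharges=2
Acc 5: bank0 row1 -> MISS (open row1); precharges=3
Acc 6: bank0 row4 -> MISS (open row4); precharges=4
Acc 7: bank1 row0 -> HIT
Acc 8: bank1 row0 -> HIT
Acc 9: bank0 row3 -> MISS (open row3); precharges=5
Acc 10: bank0 row2 -> MISS (open row2); precharges=6
Acc 11: bank1 row3 -> MISS (open row3); precharges=7
Acc 12: bank1 row1 -> MISS (open row1); precharges=8

Answer: M M M M M M H H M M M M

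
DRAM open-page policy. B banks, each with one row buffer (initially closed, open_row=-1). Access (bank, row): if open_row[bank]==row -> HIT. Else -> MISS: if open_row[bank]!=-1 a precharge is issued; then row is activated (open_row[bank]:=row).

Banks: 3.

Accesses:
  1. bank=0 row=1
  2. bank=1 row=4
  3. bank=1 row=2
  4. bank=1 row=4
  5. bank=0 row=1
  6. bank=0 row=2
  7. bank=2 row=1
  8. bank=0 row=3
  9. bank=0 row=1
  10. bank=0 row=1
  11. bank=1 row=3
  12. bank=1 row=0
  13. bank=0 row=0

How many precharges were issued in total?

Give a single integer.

Answer: 8

Derivation:
Acc 1: bank0 row1 -> MISS (open row1); precharges=0
Acc 2: bank1 row4 -> MISS (open row4); precharges=0
Acc 3: bank1 row2 -> MISS (open row2); precharges=1
Acc 4: bank1 row4 -> MISS (open row4); precharges=2
Acc 5: bank0 row1 -> HIT
Acc 6: bank0 row2 -> MISS (open row2); precharges=3
Acc 7: bank2 row1 -> MISS (open row1); precharges=3
Acc 8: bank0 row3 -> MISS (open row3); precharges=4
Acc 9: bank0 row1 -> MISS (open row1); precharges=5
Acc 10: bank0 row1 -> HIT
Acc 11: bank1 row3 -> MISS (open row3); precharges=6
Acc 12: bank1 row0 -> MISS (open row0); precharges=7
Acc 13: bank0 row0 -> MISS (open row0); precharges=8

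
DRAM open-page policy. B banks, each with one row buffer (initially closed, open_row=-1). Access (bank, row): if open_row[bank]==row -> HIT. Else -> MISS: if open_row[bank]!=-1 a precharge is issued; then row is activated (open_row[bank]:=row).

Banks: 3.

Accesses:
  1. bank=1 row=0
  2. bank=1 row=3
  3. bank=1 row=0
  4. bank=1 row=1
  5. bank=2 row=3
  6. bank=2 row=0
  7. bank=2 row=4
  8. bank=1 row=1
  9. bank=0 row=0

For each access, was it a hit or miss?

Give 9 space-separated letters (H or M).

Answer: M M M M M M M H M

Derivation:
Acc 1: bank1 row0 -> MISS (open row0); precharges=0
Acc 2: bank1 row3 -> MISS (open row3); precharges=1
Acc 3: bank1 row0 -> MISS (open row0); precharges=2
Acc 4: bank1 row1 -> MISS (open row1); precharges=3
Acc 5: bank2 row3 -> MISS (open row3); precharges=3
Acc 6: bank2 row0 -> MISS (open row0); precharges=4
Acc 7: bank2 row4 -> MISS (open row4); precharges=5
Acc 8: bank1 row1 -> HIT
Acc 9: bank0 row0 -> MISS (open row0); precharges=5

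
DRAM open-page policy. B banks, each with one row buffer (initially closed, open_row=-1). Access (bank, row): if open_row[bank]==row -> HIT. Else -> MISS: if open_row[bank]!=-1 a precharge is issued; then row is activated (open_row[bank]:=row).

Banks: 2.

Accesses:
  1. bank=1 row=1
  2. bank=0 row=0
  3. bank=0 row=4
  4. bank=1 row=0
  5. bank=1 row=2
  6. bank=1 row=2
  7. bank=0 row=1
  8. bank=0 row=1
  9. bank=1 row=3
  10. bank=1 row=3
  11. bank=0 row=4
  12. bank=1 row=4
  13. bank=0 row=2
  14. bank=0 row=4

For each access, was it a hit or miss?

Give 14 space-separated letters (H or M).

Answer: M M M M M H M H M H M M M M

Derivation:
Acc 1: bank1 row1 -> MISS (open row1); precharges=0
Acc 2: bank0 row0 -> MISS (open row0); precharges=0
Acc 3: bank0 row4 -> MISS (open row4); precharges=1
Acc 4: bank1 row0 -> MISS (open row0); precharges=2
Acc 5: bank1 row2 -> MISS (open row2); precharges=3
Acc 6: bank1 row2 -> HIT
Acc 7: bank0 row1 -> MISS (open row1); precharges=4
Acc 8: bank0 row1 -> HIT
Acc 9: bank1 row3 -> MISS (open row3); precharges=5
Acc 10: bank1 row3 -> HIT
Acc 11: bank0 row4 -> MISS (open row4); precharges=6
Acc 12: bank1 row4 -> MISS (open row4); precharges=7
Acc 13: bank0 row2 -> MISS (open row2); precharges=8
Acc 14: bank0 row4 -> MISS (open row4); precharges=9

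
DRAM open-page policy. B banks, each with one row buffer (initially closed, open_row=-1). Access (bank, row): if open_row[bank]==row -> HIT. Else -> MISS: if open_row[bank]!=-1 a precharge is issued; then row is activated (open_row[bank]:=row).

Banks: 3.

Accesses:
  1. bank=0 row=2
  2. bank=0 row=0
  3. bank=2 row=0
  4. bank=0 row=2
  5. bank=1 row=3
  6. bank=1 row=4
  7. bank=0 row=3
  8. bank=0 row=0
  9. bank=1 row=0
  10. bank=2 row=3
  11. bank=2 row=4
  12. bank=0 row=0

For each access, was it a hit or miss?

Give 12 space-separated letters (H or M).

Acc 1: bank0 row2 -> MISS (open row2); precharges=0
Acc 2: bank0 row0 -> MISS (open row0); precharges=1
Acc 3: bank2 row0 -> MISS (open row0); precharges=1
Acc 4: bank0 row2 -> MISS (open row2); precharges=2
Acc 5: bank1 row3 -> MISS (open row3); precharges=2
Acc 6: bank1 row4 -> MISS (open row4); precharges=3
Acc 7: bank0 row3 -> MISS (open row3); precharges=4
Acc 8: bank0 row0 -> MISS (open row0); precharges=5
Acc 9: bank1 row0 -> MISS (open row0); precharges=6
Acc 10: bank2 row3 -> MISS (open row3); precharges=7
Acc 11: bank2 row4 -> MISS (open row4); precharges=8
Acc 12: bank0 row0 -> HIT

Answer: M M M M M M M M M M M H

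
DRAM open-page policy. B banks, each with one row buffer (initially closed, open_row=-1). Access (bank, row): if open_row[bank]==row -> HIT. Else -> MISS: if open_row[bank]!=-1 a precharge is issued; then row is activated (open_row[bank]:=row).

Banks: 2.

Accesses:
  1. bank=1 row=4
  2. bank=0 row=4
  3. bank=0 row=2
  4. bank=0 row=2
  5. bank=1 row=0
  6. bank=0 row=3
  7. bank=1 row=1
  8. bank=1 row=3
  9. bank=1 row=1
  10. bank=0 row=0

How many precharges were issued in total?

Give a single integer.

Acc 1: bank1 row4 -> MISS (open row4); precharges=0
Acc 2: bank0 row4 -> MISS (open row4); precharges=0
Acc 3: bank0 row2 -> MISS (open row2); precharges=1
Acc 4: bank0 row2 -> HIT
Acc 5: bank1 row0 -> MISS (open row0); precharges=2
Acc 6: bank0 row3 -> MISS (open row3); precharges=3
Acc 7: bank1 row1 -> MISS (open row1); precharges=4
Acc 8: bank1 row3 -> MISS (open row3); precharges=5
Acc 9: bank1 row1 -> MISS (open row1); precharges=6
Acc 10: bank0 row0 -> MISS (open row0); precharges=7

Answer: 7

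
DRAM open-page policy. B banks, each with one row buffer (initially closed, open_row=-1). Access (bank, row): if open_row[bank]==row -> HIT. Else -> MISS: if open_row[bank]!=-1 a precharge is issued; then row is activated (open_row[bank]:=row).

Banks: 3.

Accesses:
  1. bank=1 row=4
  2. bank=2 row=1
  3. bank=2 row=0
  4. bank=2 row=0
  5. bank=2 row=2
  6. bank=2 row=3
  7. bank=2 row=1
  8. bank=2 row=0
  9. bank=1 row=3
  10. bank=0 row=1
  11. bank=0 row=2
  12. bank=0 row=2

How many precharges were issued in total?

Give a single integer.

Acc 1: bank1 row4 -> MISS (open row4); precharges=0
Acc 2: bank2 row1 -> MISS (open row1); precharges=0
Acc 3: bank2 row0 -> MISS (open row0); precharges=1
Acc 4: bank2 row0 -> HIT
Acc 5: bank2 row2 -> MISS (open row2); precharges=2
Acc 6: bank2 row3 -> MISS (open row3); precharges=3
Acc 7: bank2 row1 -> MISS (open row1); precharges=4
Acc 8: bank2 row0 -> MISS (open row0); precharges=5
Acc 9: bank1 row3 -> MISS (open row3); precharges=6
Acc 10: bank0 row1 -> MISS (open row1); precharges=6
Acc 11: bank0 row2 -> MISS (open row2); precharges=7
Acc 12: bank0 row2 -> HIT

Answer: 7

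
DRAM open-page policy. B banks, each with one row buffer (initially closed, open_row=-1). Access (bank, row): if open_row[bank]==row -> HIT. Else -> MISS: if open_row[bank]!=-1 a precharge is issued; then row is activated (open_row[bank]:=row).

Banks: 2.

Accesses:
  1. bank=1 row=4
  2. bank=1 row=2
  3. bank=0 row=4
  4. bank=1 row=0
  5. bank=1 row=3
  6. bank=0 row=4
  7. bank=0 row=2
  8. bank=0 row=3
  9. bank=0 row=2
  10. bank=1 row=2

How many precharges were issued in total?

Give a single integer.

Acc 1: bank1 row4 -> MISS (open row4); precharges=0
Acc 2: bank1 row2 -> MISS (open row2); precharges=1
Acc 3: bank0 row4 -> MISS (open row4); precharges=1
Acc 4: bank1 row0 -> MISS (open row0); precharges=2
Acc 5: bank1 row3 -> MISS (open row3); precharges=3
Acc 6: bank0 row4 -> HIT
Acc 7: bank0 row2 -> MISS (open row2); precharges=4
Acc 8: bank0 row3 -> MISS (open row3); precharges=5
Acc 9: bank0 row2 -> MISS (open row2); precharges=6
Acc 10: bank1 row2 -> MISS (open row2); precharges=7

Answer: 7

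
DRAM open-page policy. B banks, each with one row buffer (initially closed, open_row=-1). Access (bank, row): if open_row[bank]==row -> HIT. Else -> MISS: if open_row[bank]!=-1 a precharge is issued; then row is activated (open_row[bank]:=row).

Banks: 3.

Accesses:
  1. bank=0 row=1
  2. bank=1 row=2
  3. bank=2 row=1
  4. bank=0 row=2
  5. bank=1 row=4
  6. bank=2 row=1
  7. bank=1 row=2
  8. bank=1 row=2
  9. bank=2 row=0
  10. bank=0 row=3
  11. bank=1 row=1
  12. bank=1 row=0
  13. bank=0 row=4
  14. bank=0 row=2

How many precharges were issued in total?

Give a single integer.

Acc 1: bank0 row1 -> MISS (open row1); precharges=0
Acc 2: bank1 row2 -> MISS (open row2); precharges=0
Acc 3: bank2 row1 -> MISS (open row1); precharges=0
Acc 4: bank0 row2 -> MISS (open row2); precharges=1
Acc 5: bank1 row4 -> MISS (open row4); precharges=2
Acc 6: bank2 row1 -> HIT
Acc 7: bank1 row2 -> MISS (open row2); precharges=3
Acc 8: bank1 row2 -> HIT
Acc 9: bank2 row0 -> MISS (open row0); precharges=4
Acc 10: bank0 row3 -> MISS (open row3); precharges=5
Acc 11: bank1 row1 -> MISS (open row1); precharges=6
Acc 12: bank1 row0 -> MISS (open row0); precharges=7
Acc 13: bank0 row4 -> MISS (open row4); precharges=8
Acc 14: bank0 row2 -> MISS (open row2); precharges=9

Answer: 9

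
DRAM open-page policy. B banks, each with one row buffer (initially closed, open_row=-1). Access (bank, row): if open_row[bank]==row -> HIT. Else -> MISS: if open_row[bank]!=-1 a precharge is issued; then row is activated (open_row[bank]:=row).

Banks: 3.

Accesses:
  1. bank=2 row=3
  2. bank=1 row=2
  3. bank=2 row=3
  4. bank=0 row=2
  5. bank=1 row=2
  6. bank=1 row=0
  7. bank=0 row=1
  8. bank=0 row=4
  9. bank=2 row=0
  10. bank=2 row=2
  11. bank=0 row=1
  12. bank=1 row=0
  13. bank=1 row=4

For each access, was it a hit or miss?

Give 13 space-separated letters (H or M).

Acc 1: bank2 row3 -> MISS (open row3); precharges=0
Acc 2: bank1 row2 -> MISS (open row2); precharges=0
Acc 3: bank2 row3 -> HIT
Acc 4: bank0 row2 -> MISS (open row2); precharges=0
Acc 5: bank1 row2 -> HIT
Acc 6: bank1 row0 -> MISS (open row0); precharges=1
Acc 7: bank0 row1 -> MISS (open row1); precharges=2
Acc 8: bank0 row4 -> MISS (open row4); precharges=3
Acc 9: bank2 row0 -> MISS (open row0); precharges=4
Acc 10: bank2 row2 -> MISS (open row2); precharges=5
Acc 11: bank0 row1 -> MISS (open row1); precharges=6
Acc 12: bank1 row0 -> HIT
Acc 13: bank1 row4 -> MISS (open row4); precharges=7

Answer: M M H M H M M M M M M H M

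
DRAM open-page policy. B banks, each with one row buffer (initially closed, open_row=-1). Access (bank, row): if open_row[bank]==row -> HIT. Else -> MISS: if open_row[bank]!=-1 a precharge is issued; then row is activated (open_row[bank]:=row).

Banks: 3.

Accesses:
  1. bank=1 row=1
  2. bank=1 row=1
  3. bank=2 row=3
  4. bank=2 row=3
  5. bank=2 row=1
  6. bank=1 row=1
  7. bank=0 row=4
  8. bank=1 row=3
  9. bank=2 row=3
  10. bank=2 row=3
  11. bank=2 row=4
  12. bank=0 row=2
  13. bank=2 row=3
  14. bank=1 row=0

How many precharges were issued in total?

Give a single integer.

Acc 1: bank1 row1 -> MISS (open row1); precharges=0
Acc 2: bank1 row1 -> HIT
Acc 3: bank2 row3 -> MISS (open row3); precharges=0
Acc 4: bank2 row3 -> HIT
Acc 5: bank2 row1 -> MISS (open row1); precharges=1
Acc 6: bank1 row1 -> HIT
Acc 7: bank0 row4 -> MISS (open row4); precharges=1
Acc 8: bank1 row3 -> MISS (open row3); precharges=2
Acc 9: bank2 row3 -> MISS (open row3); precharges=3
Acc 10: bank2 row3 -> HIT
Acc 11: bank2 row4 -> MISS (open row4); precharges=4
Acc 12: bank0 row2 -> MISS (open row2); precharges=5
Acc 13: bank2 row3 -> MISS (open row3); precharges=6
Acc 14: bank1 row0 -> MISS (open row0); precharges=7

Answer: 7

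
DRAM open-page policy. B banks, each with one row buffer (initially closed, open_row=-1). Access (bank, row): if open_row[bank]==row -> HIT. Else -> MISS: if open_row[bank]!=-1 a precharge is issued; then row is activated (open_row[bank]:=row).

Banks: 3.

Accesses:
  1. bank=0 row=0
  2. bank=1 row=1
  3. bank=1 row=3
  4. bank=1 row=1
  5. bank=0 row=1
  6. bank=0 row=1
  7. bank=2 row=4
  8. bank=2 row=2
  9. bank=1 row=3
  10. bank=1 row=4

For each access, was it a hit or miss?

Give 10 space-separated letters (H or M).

Acc 1: bank0 row0 -> MISS (open row0); precharges=0
Acc 2: bank1 row1 -> MISS (open row1); precharges=0
Acc 3: bank1 row3 -> MISS (open row3); precharges=1
Acc 4: bank1 row1 -> MISS (open row1); precharges=2
Acc 5: bank0 row1 -> MISS (open row1); precharges=3
Acc 6: bank0 row1 -> HIT
Acc 7: bank2 row4 -> MISS (open row4); precharges=3
Acc 8: bank2 row2 -> MISS (open row2); precharges=4
Acc 9: bank1 row3 -> MISS (open row3); precharges=5
Acc 10: bank1 row4 -> MISS (open row4); precharges=6

Answer: M M M M M H M M M M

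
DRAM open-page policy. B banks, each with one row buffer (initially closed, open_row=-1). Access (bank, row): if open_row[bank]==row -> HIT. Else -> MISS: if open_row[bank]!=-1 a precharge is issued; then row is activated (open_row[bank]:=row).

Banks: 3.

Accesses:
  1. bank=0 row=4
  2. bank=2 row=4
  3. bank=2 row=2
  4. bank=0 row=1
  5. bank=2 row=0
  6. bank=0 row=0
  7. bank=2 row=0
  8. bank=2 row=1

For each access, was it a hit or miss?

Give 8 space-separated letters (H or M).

Answer: M M M M M M H M

Derivation:
Acc 1: bank0 row4 -> MISS (open row4); precharges=0
Acc 2: bank2 row4 -> MISS (open row4); precharges=0
Acc 3: bank2 row2 -> MISS (open row2); precharges=1
Acc 4: bank0 row1 -> MISS (open row1); precharges=2
Acc 5: bank2 row0 -> MISS (open row0); precharges=3
Acc 6: bank0 row0 -> MISS (open row0); precharges=4
Acc 7: bank2 row0 -> HIT
Acc 8: bank2 row1 -> MISS (open row1); precharges=5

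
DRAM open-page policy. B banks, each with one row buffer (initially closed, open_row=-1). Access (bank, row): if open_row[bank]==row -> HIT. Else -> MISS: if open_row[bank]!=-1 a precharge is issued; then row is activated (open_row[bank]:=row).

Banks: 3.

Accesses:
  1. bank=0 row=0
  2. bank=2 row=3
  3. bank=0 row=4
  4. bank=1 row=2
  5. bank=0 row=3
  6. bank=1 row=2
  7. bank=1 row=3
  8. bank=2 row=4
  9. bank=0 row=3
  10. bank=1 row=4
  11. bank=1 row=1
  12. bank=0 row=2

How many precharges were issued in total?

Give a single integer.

Answer: 7

Derivation:
Acc 1: bank0 row0 -> MISS (open row0); precharges=0
Acc 2: bank2 row3 -> MISS (open row3); precharges=0
Acc 3: bank0 row4 -> MISS (open row4); precharges=1
Acc 4: bank1 row2 -> MISS (open row2); precharges=1
Acc 5: bank0 row3 -> MISS (open row3); precharges=2
Acc 6: bank1 row2 -> HIT
Acc 7: bank1 row3 -> MISS (open row3); precharges=3
Acc 8: bank2 row4 -> MISS (open row4); precharges=4
Acc 9: bank0 row3 -> HIT
Acc 10: bank1 row4 -> MISS (open row4); precharges=5
Acc 11: bank1 row1 -> MISS (open row1); precharges=6
Acc 12: bank0 row2 -> MISS (open row2); precharges=7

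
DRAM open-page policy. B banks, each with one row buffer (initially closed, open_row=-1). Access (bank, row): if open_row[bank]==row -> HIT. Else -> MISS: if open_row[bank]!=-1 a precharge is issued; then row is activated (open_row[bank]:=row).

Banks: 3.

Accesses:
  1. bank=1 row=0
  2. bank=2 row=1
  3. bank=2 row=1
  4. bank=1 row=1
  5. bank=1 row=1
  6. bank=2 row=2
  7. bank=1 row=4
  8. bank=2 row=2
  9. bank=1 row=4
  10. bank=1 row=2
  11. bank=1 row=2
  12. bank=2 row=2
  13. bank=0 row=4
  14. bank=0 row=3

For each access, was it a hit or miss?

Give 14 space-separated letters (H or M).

Answer: M M H M H M M H H M H H M M

Derivation:
Acc 1: bank1 row0 -> MISS (open row0); precharges=0
Acc 2: bank2 row1 -> MISS (open row1); precharges=0
Acc 3: bank2 row1 -> HIT
Acc 4: bank1 row1 -> MISS (open row1); precharges=1
Acc 5: bank1 row1 -> HIT
Acc 6: bank2 row2 -> MISS (open row2); precharges=2
Acc 7: bank1 row4 -> MISS (open row4); precharges=3
Acc 8: bank2 row2 -> HIT
Acc 9: bank1 row4 -> HIT
Acc 10: bank1 row2 -> MISS (open row2); precharges=4
Acc 11: bank1 row2 -> HIT
Acc 12: bank2 row2 -> HIT
Acc 13: bank0 row4 -> MISS (open row4); precharges=4
Acc 14: bank0 row3 -> MISS (open row3); precharges=5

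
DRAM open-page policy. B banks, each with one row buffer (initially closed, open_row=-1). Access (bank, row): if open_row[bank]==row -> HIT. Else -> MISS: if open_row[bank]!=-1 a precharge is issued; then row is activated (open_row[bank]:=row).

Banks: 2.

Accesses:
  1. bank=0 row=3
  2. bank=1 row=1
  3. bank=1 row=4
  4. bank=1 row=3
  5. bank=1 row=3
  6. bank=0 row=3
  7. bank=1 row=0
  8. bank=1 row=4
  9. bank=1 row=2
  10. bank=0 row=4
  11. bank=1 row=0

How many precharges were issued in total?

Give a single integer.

Acc 1: bank0 row3 -> MISS (open row3); precharges=0
Acc 2: bank1 row1 -> MISS (open row1); precharges=0
Acc 3: bank1 row4 -> MISS (open row4); precharges=1
Acc 4: bank1 row3 -> MISS (open row3); precharges=2
Acc 5: bank1 row3 -> HIT
Acc 6: bank0 row3 -> HIT
Acc 7: bank1 row0 -> MISS (open row0); precharges=3
Acc 8: bank1 row4 -> MISS (open row4); precharges=4
Acc 9: bank1 row2 -> MISS (open row2); precharges=5
Acc 10: bank0 row4 -> MISS (open row4); precharges=6
Acc 11: bank1 row0 -> MISS (open row0); precharges=7

Answer: 7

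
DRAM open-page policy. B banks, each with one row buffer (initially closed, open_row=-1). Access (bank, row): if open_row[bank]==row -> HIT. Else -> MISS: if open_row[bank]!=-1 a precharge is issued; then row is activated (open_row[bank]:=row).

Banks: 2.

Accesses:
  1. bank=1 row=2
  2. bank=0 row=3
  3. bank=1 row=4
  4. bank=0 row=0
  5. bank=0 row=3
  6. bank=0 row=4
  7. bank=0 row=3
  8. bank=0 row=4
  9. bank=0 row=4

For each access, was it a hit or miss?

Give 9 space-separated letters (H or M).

Acc 1: bank1 row2 -> MISS (open row2); precharges=0
Acc 2: bank0 row3 -> MISS (open row3); precharges=0
Acc 3: bank1 row4 -> MISS (open row4); precharges=1
Acc 4: bank0 row0 -> MISS (open row0); precharges=2
Acc 5: bank0 row3 -> MISS (open row3); precharges=3
Acc 6: bank0 row4 -> MISS (open row4); precharges=4
Acc 7: bank0 row3 -> MISS (open row3); precharges=5
Acc 8: bank0 row4 -> MISS (open row4); precharges=6
Acc 9: bank0 row4 -> HIT

Answer: M M M M M M M M H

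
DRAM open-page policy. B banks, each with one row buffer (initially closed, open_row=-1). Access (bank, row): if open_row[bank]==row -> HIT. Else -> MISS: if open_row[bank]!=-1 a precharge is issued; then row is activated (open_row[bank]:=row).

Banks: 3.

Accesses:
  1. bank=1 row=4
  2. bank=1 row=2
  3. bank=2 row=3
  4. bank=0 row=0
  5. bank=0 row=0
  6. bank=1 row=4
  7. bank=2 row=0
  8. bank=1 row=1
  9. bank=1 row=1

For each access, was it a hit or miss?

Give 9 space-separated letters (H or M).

Acc 1: bank1 row4 -> MISS (open row4); precharges=0
Acc 2: bank1 row2 -> MISS (open row2); precharges=1
Acc 3: bank2 row3 -> MISS (open row3); precharges=1
Acc 4: bank0 row0 -> MISS (open row0); precharges=1
Acc 5: bank0 row0 -> HIT
Acc 6: bank1 row4 -> MISS (open row4); precharges=2
Acc 7: bank2 row0 -> MISS (open row0); precharges=3
Acc 8: bank1 row1 -> MISS (open row1); precharges=4
Acc 9: bank1 row1 -> HIT

Answer: M M M M H M M M H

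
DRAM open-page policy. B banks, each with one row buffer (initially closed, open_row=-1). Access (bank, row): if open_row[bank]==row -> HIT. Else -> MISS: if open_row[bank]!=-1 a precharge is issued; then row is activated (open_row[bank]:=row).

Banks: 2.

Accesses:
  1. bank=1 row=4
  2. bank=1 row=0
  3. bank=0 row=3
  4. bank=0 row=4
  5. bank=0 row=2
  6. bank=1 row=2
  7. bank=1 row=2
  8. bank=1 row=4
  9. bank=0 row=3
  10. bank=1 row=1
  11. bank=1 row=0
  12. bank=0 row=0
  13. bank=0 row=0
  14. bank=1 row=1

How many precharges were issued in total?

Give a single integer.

Answer: 10

Derivation:
Acc 1: bank1 row4 -> MISS (open row4); precharges=0
Acc 2: bank1 row0 -> MISS (open row0); precharges=1
Acc 3: bank0 row3 -> MISS (open row3); precharges=1
Acc 4: bank0 row4 -> MISS (open row4); precharges=2
Acc 5: bank0 row2 -> MISS (open row2); precharges=3
Acc 6: bank1 row2 -> MISS (open row2); precharges=4
Acc 7: bank1 row2 -> HIT
Acc 8: bank1 row4 -> MISS (open row4); precharges=5
Acc 9: bank0 row3 -> MISS (open row3); precharges=6
Acc 10: bank1 row1 -> MISS (open row1); precharges=7
Acc 11: bank1 row0 -> MISS (open row0); precharges=8
Acc 12: bank0 row0 -> MISS (open row0); precharges=9
Acc 13: bank0 row0 -> HIT
Acc 14: bank1 row1 -> MISS (open row1); precharges=10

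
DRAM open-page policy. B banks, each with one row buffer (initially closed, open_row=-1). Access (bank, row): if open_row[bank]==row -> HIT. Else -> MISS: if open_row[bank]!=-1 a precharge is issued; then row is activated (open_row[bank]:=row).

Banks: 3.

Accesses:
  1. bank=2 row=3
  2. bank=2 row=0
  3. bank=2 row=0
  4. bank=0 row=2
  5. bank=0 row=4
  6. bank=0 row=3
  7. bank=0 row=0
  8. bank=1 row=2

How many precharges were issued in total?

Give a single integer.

Answer: 4

Derivation:
Acc 1: bank2 row3 -> MISS (open row3); precharges=0
Acc 2: bank2 row0 -> MISS (open row0); precharges=1
Acc 3: bank2 row0 -> HIT
Acc 4: bank0 row2 -> MISS (open row2); precharges=1
Acc 5: bank0 row4 -> MISS (open row4); precharges=2
Acc 6: bank0 row3 -> MISS (open row3); precharges=3
Acc 7: bank0 row0 -> MISS (open row0); precharges=4
Acc 8: bank1 row2 -> MISS (open row2); precharges=4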